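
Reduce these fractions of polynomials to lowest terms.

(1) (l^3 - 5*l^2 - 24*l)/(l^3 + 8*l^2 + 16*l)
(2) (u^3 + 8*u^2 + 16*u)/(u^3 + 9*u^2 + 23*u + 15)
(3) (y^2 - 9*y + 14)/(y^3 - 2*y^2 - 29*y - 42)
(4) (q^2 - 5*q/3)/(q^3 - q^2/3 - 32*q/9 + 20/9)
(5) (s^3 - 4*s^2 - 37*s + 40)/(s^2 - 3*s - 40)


(1) = (l^2 - 5*l - 24)/(l^2 + 8*l + 16)
(2) = (u^3 + 8*u^2 + 16*u)/(u^3 + 9*u^2 + 23*u + 15)
(3) = (y - 2)/(y^2 + 5*y + 6)
(4) = 3*q/(3*q^2 + 4*q - 4)
(5) = s - 1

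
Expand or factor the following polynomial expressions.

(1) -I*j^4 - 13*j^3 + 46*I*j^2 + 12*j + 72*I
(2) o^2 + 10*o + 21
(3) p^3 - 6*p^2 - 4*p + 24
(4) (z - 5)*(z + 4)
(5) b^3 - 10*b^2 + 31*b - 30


(1) = (j - 6*I)^2*(j - 2*I)*(-I*j + 1)
(2) = (o + 3)*(o + 7)
(3) = (p - 6)*(p - 2)*(p + 2)
(4) = z^2 - z - 20
(5) = (b - 5)*(b - 3)*(b - 2)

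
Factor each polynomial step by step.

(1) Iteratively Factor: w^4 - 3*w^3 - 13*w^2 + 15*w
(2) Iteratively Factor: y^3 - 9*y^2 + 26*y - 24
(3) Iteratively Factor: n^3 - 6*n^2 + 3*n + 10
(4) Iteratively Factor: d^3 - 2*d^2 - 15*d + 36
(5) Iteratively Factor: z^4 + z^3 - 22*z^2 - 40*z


(1) = (w)*(w^3 - 3*w^2 - 13*w + 15) = w*(w - 5)*(w^2 + 2*w - 3) = w*(w - 5)*(w - 1)*(w + 3)
(2) = (y - 2)*(y^2 - 7*y + 12) = (y - 3)*(y - 2)*(y - 4)
(3) = (n - 5)*(n^2 - n - 2) = (n - 5)*(n - 2)*(n + 1)
(4) = (d + 4)*(d^2 - 6*d + 9) = (d - 3)*(d + 4)*(d - 3)
(5) = (z)*(z^3 + z^2 - 22*z - 40) = z*(z + 2)*(z^2 - z - 20) = z*(z + 2)*(z + 4)*(z - 5)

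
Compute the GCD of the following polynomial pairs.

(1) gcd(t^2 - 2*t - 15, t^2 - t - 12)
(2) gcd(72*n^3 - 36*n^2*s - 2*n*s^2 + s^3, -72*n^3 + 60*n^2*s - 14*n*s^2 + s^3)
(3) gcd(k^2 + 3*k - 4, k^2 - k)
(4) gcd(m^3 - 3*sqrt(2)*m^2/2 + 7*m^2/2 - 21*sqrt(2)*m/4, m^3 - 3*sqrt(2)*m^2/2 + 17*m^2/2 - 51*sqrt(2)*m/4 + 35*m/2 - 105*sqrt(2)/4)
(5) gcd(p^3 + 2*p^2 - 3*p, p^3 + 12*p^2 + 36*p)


(1) = t + 3
(2) = gcd((-6*n + s)*(-2*n + s)*(6*n + s), (-6*n + s)^2*(-2*n + s)) = 12*n^2 - 8*n*s + s^2
(3) = k - 1
(4) = m^2 + m*(7/2 - 3*sqrt(2)/2) - 21*sqrt(2)/4
(5) = gcd(p*(p - 1)*(p + 3), p*(p + 6)^2) = p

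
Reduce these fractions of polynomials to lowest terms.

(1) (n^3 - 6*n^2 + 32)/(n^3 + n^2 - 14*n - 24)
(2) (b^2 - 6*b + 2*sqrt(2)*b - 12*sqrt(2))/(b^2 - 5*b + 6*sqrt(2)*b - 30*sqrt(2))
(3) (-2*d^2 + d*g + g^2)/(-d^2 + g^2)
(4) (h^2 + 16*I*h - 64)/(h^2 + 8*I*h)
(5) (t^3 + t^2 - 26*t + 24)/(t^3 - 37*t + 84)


(1) = (n - 4)/(n + 3)
(2) = (b^2 + b*(-6 + 2*sqrt(2)) - 12*sqrt(2))/(b^2 + b*(-5 + 6*sqrt(2)) - 30*sqrt(2))
(3) = (2*d + g)/(d + g)
(4) = (h + 8*I)/h
(5) = (t^2 + 5*t - 6)/(t^2 + 4*t - 21)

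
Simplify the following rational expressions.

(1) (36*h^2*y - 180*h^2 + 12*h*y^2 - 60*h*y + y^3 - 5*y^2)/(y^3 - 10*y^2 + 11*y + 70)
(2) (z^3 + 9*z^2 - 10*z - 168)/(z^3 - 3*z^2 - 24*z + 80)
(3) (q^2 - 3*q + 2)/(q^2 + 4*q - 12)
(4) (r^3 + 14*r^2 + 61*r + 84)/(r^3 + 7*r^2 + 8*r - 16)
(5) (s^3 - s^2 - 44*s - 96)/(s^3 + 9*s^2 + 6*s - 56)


(1) = (36*h^2 + 12*h*y + y^2)/(y^2 - 5*y - 14)
(2) = (z^2 + 13*z + 42)/(z^2 + z - 20)
(3) = (q - 1)/(q + 6)
(4) = (r^2 + 10*r + 21)/(r^2 + 3*r - 4)
(5) = (s^2 - 5*s - 24)/(s^2 + 5*s - 14)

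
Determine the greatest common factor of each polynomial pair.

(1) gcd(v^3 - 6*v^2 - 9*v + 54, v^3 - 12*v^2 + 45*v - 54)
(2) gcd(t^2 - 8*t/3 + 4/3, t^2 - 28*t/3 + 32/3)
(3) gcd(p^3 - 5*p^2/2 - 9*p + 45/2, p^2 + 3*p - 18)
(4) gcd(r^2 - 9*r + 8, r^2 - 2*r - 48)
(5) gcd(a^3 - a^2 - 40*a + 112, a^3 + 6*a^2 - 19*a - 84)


(1) = v^2 - 9*v + 18
(2) = 1
(3) = p - 3
(4) = r - 8
(5) = a^2 + 3*a - 28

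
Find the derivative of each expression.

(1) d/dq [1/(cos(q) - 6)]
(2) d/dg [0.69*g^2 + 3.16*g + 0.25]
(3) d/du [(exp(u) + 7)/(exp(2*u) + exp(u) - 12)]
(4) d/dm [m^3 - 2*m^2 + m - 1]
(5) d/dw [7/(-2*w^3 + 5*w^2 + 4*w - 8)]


(1) = sin(q)/(cos(q) - 6)^2
(2) = 1.38*g + 3.16
(3) = (-(exp(u) + 7)*(2*exp(u) + 1) + exp(2*u) + exp(u) - 12)*exp(u)/(exp(2*u) + exp(u) - 12)^2
(4) = 3*m^2 - 4*m + 1
(5) = 14*(3*w^2 - 5*w - 2)/(2*w^3 - 5*w^2 - 4*w + 8)^2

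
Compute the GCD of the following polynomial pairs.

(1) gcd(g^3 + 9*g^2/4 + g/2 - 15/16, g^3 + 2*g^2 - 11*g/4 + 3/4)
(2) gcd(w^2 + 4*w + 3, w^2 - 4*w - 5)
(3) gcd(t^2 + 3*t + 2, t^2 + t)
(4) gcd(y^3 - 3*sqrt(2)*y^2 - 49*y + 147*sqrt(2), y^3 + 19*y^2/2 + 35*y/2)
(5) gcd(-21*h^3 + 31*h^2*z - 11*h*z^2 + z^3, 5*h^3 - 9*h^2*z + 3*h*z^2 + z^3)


(1) = g - 1/2
(2) = gcd((w + 1)*(w + 3), (w - 5)*(w + 1)) = w + 1
(3) = gcd((t + 1)*(t + 2), t*(t + 1)) = t + 1
(4) = y + 7
(5) = gcd((-7*h + z)*(-3*h + z)*(-h + z), (-h + z)^2*(5*h + z)) = -h + z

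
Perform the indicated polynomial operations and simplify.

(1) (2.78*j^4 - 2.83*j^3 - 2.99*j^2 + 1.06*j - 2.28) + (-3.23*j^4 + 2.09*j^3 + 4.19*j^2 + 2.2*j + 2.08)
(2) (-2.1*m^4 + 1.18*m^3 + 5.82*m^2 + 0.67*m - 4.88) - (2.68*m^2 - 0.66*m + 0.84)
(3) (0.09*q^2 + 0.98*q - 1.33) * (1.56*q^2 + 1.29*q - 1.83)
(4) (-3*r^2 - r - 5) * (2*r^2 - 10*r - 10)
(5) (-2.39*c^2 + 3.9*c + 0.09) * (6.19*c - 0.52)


(1) = -0.45*j^4 - 0.74*j^3 + 1.2*j^2 + 3.26*j - 0.2
(2) = -2.1*m^4 + 1.18*m^3 + 3.14*m^2 + 1.33*m - 5.72
(3) = 0.1404*q^4 + 1.6449*q^3 - 0.9753*q^2 - 3.5091*q + 2.4339
(4) = -6*r^4 + 28*r^3 + 30*r^2 + 60*r + 50
(5) = -14.7941*c^3 + 25.3838*c^2 - 1.4709*c - 0.0468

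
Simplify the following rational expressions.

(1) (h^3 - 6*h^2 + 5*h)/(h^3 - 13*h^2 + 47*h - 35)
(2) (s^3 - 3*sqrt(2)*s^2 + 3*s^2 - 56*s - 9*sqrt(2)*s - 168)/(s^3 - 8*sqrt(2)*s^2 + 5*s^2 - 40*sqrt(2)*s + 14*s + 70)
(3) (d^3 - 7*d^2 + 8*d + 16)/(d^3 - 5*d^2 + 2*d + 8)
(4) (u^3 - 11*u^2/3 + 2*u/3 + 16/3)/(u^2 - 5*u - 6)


(1) = h/(h - 7)
(2) = (s^2 + s*(3 + 4*sqrt(2)) + 12*sqrt(2))/(s^2 + s*(5 - sqrt(2)) - 5*sqrt(2))
(3) = (d - 4)/(d - 2)
(4) = (3*u^2 - 14*u + 16)/(3*u - 18)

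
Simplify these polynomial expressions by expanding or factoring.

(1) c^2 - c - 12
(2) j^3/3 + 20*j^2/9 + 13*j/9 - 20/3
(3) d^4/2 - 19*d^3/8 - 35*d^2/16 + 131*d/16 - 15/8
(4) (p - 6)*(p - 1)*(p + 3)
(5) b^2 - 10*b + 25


(1) = (c - 4)*(c + 3)
(2) = (j/3 + 1)*(j - 4/3)*(j + 5)
(3) = (d/2 + 1)*(d - 5)*(d - 3/2)*(d - 1/4)
(4) = p^3 - 4*p^2 - 15*p + 18
(5) = (b - 5)^2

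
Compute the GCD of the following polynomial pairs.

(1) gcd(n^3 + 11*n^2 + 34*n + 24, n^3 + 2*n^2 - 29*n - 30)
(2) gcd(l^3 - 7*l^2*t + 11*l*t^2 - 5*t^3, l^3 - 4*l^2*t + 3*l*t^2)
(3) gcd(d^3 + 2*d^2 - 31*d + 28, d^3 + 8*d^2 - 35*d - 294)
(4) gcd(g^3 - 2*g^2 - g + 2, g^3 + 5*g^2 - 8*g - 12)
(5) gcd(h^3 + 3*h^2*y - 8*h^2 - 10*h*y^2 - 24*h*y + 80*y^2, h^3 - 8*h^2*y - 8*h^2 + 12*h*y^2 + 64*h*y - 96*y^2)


(1) = gcd((n + 1)*(n + 4)*(n + 6), (n - 5)*(n + 1)*(n + 6)) = n^2 + 7*n + 6
(2) = gcd((l - 5*t)*(l - t)^2, l*(l - 3*t)*(l - t)) = -l + t
(3) = gcd((d - 4)*(d - 1)*(d + 7), (d - 6)*(d + 7)^2) = d + 7
(4) = g^2 - g - 2
(5) = gcd((h - 8)*(h - 2*y)*(h + 5*y), (h - 8)*(h - 6*y)*(h - 2*y)) = -h^2 + 2*h*y + 8*h - 16*y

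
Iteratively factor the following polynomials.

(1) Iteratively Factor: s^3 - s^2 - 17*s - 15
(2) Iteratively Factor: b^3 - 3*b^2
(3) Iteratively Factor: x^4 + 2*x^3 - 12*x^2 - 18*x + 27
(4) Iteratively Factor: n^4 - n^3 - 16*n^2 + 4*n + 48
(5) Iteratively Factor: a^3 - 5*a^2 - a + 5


(1) = (s + 1)*(s^2 - 2*s - 15) = (s + 1)*(s + 3)*(s - 5)
(2) = (b - 3)*(b^2) = b*(b - 3)*(b)
(3) = (x - 3)*(x^3 + 5*x^2 + 3*x - 9) = (x - 3)*(x + 3)*(x^2 + 2*x - 3) = (x - 3)*(x + 3)^2*(x - 1)
(4) = (n + 3)*(n^3 - 4*n^2 - 4*n + 16) = (n - 4)*(n + 3)*(n^2 - 4) = (n - 4)*(n - 2)*(n + 3)*(n + 2)
(5) = (a - 5)*(a^2 - 1) = (a - 5)*(a - 1)*(a + 1)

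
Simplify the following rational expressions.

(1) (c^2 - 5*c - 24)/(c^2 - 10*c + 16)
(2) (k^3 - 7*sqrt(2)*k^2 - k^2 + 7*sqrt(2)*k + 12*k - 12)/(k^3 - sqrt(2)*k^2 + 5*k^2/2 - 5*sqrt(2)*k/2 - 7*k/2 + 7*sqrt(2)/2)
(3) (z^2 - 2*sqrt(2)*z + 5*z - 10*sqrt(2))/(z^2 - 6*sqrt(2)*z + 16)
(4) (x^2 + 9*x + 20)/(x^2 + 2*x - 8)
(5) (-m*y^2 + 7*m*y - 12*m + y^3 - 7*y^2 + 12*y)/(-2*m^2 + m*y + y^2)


(1) = (c + 3)/(c - 2)
(2) = (2*k - 12*sqrt(2))/(2*k + 7)
(3) = (z + 5)/(z - 4*sqrt(2))
(4) = (x + 5)/(x - 2)
(5) = (y^2 - 7*y + 12)/(2*m + y)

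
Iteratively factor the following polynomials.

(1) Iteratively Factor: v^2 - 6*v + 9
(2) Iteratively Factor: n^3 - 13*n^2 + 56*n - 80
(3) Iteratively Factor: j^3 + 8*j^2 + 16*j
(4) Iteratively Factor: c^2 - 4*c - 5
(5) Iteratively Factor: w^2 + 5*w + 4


(1) = (v - 3)*(v - 3)
(2) = (n - 4)*(n^2 - 9*n + 20) = (n - 5)*(n - 4)*(n - 4)
(3) = (j + 4)*(j^2 + 4*j) = j*(j + 4)*(j + 4)
(4) = (c - 5)*(c + 1)
(5) = (w + 1)*(w + 4)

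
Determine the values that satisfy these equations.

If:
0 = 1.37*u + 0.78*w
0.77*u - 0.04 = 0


Then:
u = 0.05
w = -0.09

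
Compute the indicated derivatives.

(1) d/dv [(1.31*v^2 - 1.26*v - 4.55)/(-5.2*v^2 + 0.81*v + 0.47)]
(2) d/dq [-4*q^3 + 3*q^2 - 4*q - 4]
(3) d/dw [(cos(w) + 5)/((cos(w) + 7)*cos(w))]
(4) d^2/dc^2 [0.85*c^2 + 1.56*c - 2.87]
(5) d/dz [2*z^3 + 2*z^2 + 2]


(1) = (-5.4909*v^2 - 46.0886*v + 3.0933)/(27.04*v^4 - 8.424*v^3 - 4.2319*v^2 + 0.7614*v + 0.2209)
(2) = -12*q^2 + 6*q - 4
(3) = (sin(w) + 35*sin(w)/cos(w)^2 + 10*tan(w))/(cos(w) + 7)^2
(4) = 1.70000000000000
(5) = 2*z*(3*z + 2)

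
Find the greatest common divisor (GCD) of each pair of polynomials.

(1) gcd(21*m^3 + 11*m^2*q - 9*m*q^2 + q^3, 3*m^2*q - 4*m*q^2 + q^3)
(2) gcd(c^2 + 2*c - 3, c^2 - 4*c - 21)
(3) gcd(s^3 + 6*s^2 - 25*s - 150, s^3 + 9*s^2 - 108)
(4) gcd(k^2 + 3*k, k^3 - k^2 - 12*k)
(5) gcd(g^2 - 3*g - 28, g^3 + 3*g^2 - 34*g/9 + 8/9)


(1) = -3*m + q
(2) = gcd((c - 1)*(c + 3), (c - 7)*(c + 3)) = c + 3
(3) = s + 6
(4) = gcd(k*(k + 3), k*(k - 4)*(k + 3)) = k^2 + 3*k
(5) = g + 4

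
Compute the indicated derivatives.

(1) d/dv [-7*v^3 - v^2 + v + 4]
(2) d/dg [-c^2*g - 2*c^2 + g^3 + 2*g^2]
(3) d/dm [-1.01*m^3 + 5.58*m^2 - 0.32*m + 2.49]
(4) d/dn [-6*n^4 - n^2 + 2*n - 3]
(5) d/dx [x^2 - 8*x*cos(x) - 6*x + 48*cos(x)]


(1) = -21*v^2 - 2*v + 1
(2) = -c^2 + 3*g^2 + 4*g
(3) = -3.03*m^2 + 11.16*m - 0.32
(4) = -24*n^3 - 2*n + 2
(5) = 8*x*sin(x) + 2*x - 48*sin(x) - 8*cos(x) - 6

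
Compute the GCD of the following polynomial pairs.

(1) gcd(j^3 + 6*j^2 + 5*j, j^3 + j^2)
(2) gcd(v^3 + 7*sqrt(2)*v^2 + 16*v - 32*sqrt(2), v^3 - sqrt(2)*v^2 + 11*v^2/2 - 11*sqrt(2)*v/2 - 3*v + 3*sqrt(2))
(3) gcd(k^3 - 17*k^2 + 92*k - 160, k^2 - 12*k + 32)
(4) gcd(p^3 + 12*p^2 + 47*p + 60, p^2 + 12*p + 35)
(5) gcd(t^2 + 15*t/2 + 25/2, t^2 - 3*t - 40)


(1) = gcd(j*(j + 1)*(j + 5), j^2*(j + 1)) = j^2 + j
(2) = v - sqrt(2)
(3) = k^2 - 12*k + 32
(4) = p + 5
(5) = gcd((t + 5/2)*(t + 5), (t - 8)*(t + 5)) = t + 5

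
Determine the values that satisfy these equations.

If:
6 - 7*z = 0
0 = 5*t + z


Then:
t = -6/35
z = 6/7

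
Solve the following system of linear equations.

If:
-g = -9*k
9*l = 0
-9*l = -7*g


Then:
g = 0
k = 0
l = 0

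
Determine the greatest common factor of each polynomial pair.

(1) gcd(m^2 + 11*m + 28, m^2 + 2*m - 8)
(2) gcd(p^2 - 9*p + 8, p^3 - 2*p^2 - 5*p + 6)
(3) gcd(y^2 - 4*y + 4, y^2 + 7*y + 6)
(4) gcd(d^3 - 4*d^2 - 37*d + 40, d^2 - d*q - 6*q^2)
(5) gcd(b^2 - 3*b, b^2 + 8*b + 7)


(1) = gcd((m + 4)*(m + 7), (m - 2)*(m + 4)) = m + 4
(2) = p - 1
(3) = gcd((y - 2)^2, (y + 1)*(y + 6)) = 1
(4) = gcd((d - 8)*(d - 1)*(d + 5), (d - 3*q)*(d + 2*q)) = 1
(5) = gcd(b*(b - 3), (b + 1)*(b + 7)) = 1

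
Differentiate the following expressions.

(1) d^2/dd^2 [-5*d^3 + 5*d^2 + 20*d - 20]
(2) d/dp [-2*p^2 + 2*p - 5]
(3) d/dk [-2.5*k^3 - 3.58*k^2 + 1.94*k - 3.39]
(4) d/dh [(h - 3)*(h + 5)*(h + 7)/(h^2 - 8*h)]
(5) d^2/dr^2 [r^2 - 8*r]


(1) = 10 - 30*d
(2) = 2 - 4*p
(3) = -7.5*k^2 - 7.16*k + 1.94
(4) = (h^4 - 16*h^3 - 71*h^2 + 210*h - 840)/(h^2*(h^2 - 16*h + 64))
(5) = 2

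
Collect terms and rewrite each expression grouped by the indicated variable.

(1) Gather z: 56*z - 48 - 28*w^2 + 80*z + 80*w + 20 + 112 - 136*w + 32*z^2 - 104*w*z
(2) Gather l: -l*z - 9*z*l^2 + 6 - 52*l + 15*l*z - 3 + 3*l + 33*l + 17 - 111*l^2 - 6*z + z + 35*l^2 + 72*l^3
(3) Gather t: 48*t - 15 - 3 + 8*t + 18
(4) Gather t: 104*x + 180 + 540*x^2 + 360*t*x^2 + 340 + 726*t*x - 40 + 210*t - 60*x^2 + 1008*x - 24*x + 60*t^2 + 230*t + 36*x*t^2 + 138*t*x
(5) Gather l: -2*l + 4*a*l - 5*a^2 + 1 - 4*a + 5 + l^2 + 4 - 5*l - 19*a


(1) = -28*w^2 - 56*w + 32*z^2 + z*(136 - 104*w) + 84
(2) = 72*l^3 + l^2*(-9*z - 76) + l*(14*z - 16) - 5*z + 20
(3) = 56*t
(4) = t^2*(36*x + 60) + t*(360*x^2 + 864*x + 440) + 480*x^2 + 1088*x + 480
(5) = -5*a^2 - 23*a + l^2 + l*(4*a - 7) + 10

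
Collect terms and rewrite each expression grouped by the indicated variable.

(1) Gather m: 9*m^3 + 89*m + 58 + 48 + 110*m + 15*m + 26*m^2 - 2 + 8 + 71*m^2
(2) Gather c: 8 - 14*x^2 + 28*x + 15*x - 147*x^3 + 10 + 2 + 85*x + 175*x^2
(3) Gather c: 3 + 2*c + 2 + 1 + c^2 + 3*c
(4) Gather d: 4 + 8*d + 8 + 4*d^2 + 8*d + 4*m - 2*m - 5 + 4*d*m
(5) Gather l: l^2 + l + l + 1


(1) = 9*m^3 + 97*m^2 + 214*m + 112
(2) = -147*x^3 + 161*x^2 + 128*x + 20
(3) = c^2 + 5*c + 6
(4) = 4*d^2 + d*(4*m + 16) + 2*m + 7
(5) = l^2 + 2*l + 1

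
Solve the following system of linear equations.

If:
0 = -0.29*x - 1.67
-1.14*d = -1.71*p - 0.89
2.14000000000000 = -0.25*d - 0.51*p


Then:
d = -3.18
p = -2.64
x = -5.76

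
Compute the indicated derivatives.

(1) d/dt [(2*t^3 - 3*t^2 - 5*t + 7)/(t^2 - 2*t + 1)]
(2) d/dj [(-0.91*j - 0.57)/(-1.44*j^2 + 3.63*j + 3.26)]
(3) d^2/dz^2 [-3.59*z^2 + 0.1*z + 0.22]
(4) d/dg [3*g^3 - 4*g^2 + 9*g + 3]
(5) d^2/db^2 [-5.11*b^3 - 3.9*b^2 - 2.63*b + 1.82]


(1) = (2*t^3 - 6*t^2 + 11*t - 9)/(t^3 - 3*t^2 + 3*t - 1)
(2) = (1.3104*j^2 - 3.3033*j - (0.91*j + 0.57)*(2.88*j - 3.63) - 2.9666)/(-1.44*j^2 + 3.63*j + 3.26)^2
(3) = -7.18000000000000
(4) = 9*g^2 - 8*g + 9
(5) = -30.66*b - 7.8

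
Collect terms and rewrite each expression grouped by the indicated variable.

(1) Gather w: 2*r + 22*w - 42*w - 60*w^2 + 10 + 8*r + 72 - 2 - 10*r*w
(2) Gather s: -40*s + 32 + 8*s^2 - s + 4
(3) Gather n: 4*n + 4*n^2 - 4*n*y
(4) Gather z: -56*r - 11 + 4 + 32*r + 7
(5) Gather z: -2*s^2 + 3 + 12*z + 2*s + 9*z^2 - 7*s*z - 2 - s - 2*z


(1) = 10*r - 60*w^2 + w*(-10*r - 20) + 80
(2) = 8*s^2 - 41*s + 36
(3) = 4*n^2 + n*(4 - 4*y)
(4) = -24*r
(5) = -2*s^2 + s + 9*z^2 + z*(10 - 7*s) + 1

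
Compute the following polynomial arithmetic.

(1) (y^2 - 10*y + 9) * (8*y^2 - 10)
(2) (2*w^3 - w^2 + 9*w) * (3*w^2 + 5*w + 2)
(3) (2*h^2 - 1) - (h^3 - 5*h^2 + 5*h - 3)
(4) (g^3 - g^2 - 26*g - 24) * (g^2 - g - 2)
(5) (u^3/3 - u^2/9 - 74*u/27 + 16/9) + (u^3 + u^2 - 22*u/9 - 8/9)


(1) = 8*y^4 - 80*y^3 + 62*y^2 + 100*y - 90
(2) = 6*w^5 + 7*w^4 + 26*w^3 + 43*w^2 + 18*w
(3) = -h^3 + 7*h^2 - 5*h + 2
(4) = g^5 - 2*g^4 - 27*g^3 + 4*g^2 + 76*g + 48
(5) = 4*u^3/3 + 8*u^2/9 - 140*u/27 + 8/9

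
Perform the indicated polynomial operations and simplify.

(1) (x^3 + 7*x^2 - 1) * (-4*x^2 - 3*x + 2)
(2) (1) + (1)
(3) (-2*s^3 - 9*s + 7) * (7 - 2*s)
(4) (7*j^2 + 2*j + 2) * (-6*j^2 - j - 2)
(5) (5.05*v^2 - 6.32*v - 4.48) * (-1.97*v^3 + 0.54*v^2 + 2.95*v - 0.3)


(1) = -4*x^5 - 31*x^4 - 19*x^3 + 18*x^2 + 3*x - 2
(2) = 2
(3) = 4*s^4 - 14*s^3 + 18*s^2 - 77*s + 49
(4) = -42*j^4 - 19*j^3 - 28*j^2 - 6*j - 4
(5) = -9.9485*v^5 + 15.1774*v^4 + 20.3103*v^3 - 22.5782*v^2 - 11.32*v + 1.344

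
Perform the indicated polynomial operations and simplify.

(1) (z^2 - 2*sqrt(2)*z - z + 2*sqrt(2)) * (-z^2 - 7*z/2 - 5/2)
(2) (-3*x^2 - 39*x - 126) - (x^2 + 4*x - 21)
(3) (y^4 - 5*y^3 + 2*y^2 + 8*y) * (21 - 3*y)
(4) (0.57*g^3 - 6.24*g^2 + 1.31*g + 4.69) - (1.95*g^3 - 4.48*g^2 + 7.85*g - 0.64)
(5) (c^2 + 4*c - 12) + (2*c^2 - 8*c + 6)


(1) = -z^4 - 5*z^3/2 + 2*sqrt(2)*z^3 + z^2 + 5*sqrt(2)*z^2 - 2*sqrt(2)*z + 5*z/2 - 5*sqrt(2)
(2) = -4*x^2 - 43*x - 105
(3) = -3*y^5 + 36*y^4 - 111*y^3 + 18*y^2 + 168*y
(4) = -1.38*g^3 - 1.76*g^2 - 6.54*g + 5.33
(5) = 3*c^2 - 4*c - 6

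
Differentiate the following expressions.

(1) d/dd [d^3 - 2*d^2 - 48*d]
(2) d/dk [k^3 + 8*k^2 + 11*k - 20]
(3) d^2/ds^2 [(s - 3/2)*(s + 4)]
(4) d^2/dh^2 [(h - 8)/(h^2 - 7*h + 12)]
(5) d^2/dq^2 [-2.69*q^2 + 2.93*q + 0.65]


(1) = 3*d^2 - 4*d - 48
(2) = 3*k^2 + 16*k + 11
(3) = 2
(4) = 2*(3*(5 - h)*(h^2 - 7*h + 12) + (h - 8)*(2*h - 7)^2)/(h^2 - 7*h + 12)^3
(5) = -5.38000000000000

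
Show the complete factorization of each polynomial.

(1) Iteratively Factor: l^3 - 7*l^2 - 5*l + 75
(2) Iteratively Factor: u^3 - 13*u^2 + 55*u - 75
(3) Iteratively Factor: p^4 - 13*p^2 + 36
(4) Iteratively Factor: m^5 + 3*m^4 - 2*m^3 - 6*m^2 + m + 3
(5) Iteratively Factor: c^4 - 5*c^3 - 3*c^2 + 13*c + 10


(1) = (l + 3)*(l^2 - 10*l + 25) = (l - 5)*(l + 3)*(l - 5)
(2) = (u - 3)*(u^2 - 10*u + 25) = (u - 5)*(u - 3)*(u - 5)
(3) = (p + 2)*(p^3 - 2*p^2 - 9*p + 18) = (p - 2)*(p + 2)*(p^2 - 9) = (p - 3)*(p - 2)*(p + 2)*(p + 3)
(4) = (m + 3)*(m^4 - 2*m^2 + 1) = (m + 1)*(m + 3)*(m^3 - m^2 - m + 1) = (m - 1)*(m + 1)*(m + 3)*(m^2 - 1) = (m - 1)*(m + 1)^2*(m + 3)*(m - 1)
(5) = (c + 1)*(c^3 - 6*c^2 + 3*c + 10) = (c + 1)^2*(c^2 - 7*c + 10) = (c - 2)*(c + 1)^2*(c - 5)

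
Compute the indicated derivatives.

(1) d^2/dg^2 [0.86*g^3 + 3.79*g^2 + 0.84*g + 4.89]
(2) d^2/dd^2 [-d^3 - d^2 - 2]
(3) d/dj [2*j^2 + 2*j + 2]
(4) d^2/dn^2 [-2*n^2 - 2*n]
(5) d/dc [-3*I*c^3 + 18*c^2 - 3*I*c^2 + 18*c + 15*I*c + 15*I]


(1) = 5.16*g + 7.58
(2) = -6*d - 2
(3) = 4*j + 2
(4) = -4
(5) = -9*I*c^2 + 6*c*(6 - I) + 18 + 15*I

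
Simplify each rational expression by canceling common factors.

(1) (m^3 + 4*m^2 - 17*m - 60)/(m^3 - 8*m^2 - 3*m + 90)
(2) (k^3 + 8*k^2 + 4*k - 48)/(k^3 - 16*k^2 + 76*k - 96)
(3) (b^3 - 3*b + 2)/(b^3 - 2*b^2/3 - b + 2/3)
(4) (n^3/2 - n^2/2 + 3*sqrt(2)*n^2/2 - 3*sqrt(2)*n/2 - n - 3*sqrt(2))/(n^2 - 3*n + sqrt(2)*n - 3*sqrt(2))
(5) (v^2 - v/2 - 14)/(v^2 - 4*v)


(1) = (m^2 + m - 20)/(m^2 - 11*m + 30)
(2) = (k^2 + 10*k + 24)/(k^2 - 14*k + 48)
(3) = (3*b^2 + 3*b - 6)/(3*b^2 + b - 2)
(4) = (n^3 + n^2*(-1 + 3*sqrt(2)) + n*(-3*sqrt(2) - 2) - 6*sqrt(2))/(2*n^2 + n*(-6 + 2*sqrt(2)) - 6*sqrt(2))
(5) = (2*v + 7)/(2*v)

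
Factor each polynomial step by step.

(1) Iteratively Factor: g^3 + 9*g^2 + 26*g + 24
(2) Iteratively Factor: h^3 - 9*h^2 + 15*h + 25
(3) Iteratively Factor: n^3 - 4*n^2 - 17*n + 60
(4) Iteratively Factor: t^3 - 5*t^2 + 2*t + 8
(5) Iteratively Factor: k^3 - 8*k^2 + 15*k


(1) = (g + 4)*(g^2 + 5*g + 6) = (g + 3)*(g + 4)*(g + 2)
(2) = (h - 5)*(h^2 - 4*h - 5) = (h - 5)*(h + 1)*(h - 5)
(3) = (n + 4)*(n^2 - 8*n + 15) = (n - 5)*(n + 4)*(n - 3)
(4) = (t - 4)*(t^2 - t - 2) = (t - 4)*(t - 2)*(t + 1)
(5) = (k - 3)*(k^2 - 5*k) = k*(k - 3)*(k - 5)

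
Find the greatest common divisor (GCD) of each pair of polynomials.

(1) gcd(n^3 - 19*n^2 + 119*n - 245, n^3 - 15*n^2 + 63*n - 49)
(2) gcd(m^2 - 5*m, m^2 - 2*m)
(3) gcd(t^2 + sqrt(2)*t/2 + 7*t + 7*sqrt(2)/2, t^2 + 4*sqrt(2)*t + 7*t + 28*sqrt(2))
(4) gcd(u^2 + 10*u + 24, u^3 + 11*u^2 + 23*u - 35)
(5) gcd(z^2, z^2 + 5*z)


(1) = gcd((n - 7)^2*(n - 5), (n - 7)^2*(n - 1)) = n^2 - 14*n + 49
(2) = gcd(m*(m - 5), m*(m - 2)) = m
(3) = gcd((t + 7)*(t + sqrt(2)/2), (t + 7)*(t + 4*sqrt(2))) = t + 7
(4) = gcd((u + 4)*(u + 6), (u - 1)*(u + 5)*(u + 7)) = 1
(5) = gcd(z^2, z*(z + 5)) = z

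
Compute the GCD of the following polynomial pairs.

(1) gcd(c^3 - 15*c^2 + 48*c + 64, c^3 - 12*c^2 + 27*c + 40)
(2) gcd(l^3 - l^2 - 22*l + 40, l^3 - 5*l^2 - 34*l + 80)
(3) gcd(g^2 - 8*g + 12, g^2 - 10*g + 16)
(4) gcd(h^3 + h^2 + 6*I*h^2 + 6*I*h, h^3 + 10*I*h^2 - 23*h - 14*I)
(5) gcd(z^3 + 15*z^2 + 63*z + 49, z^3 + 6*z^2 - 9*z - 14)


(1) = c^2 - 7*c - 8
(2) = gcd((l - 4)*(l - 2)*(l + 5), (l - 8)*(l - 2)*(l + 5)) = l^2 + 3*l - 10
(3) = g - 2
(4) = 1
(5) = gcd((z + 1)*(z + 7)^2, (z - 2)*(z + 1)*(z + 7)) = z^2 + 8*z + 7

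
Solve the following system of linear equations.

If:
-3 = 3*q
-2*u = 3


Then:
q = -1
u = -3/2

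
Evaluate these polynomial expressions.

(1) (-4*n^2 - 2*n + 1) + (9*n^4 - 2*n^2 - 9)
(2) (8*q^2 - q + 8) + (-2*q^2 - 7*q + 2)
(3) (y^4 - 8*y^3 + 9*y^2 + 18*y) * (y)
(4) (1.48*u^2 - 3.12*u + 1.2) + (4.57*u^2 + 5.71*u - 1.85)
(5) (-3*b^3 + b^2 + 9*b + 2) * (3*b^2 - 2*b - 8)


(1) = 9*n^4 - 6*n^2 - 2*n - 8
(2) = 6*q^2 - 8*q + 10
(3) = y^5 - 8*y^4 + 9*y^3 + 18*y^2
(4) = 6.05*u^2 + 2.59*u - 0.65
(5) = -9*b^5 + 9*b^4 + 49*b^3 - 20*b^2 - 76*b - 16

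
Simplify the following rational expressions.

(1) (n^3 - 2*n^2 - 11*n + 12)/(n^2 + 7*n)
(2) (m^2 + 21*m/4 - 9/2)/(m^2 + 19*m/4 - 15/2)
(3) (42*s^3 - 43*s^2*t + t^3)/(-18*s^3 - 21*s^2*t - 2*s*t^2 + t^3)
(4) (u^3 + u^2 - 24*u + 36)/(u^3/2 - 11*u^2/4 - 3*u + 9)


(1) = (n^3 - 2*n^2 - 11*n + 12)/(n^2 + 7*n)
(2) = (4*m - 3)/(4*m - 5)
(3) = (-7*s^2 + 6*s*t + t^2)/(3*s^2 + 4*s*t + t^2)
(4) = (4*u^3 + 4*u^2 - 96*u + 144)/(2*u^3 - 11*u^2 - 12*u + 36)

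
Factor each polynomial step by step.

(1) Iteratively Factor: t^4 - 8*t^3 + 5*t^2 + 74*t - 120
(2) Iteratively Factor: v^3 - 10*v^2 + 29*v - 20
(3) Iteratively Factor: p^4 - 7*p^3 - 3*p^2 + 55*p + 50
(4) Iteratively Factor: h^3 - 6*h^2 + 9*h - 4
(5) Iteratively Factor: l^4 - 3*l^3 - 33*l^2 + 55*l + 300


(1) = (t - 4)*(t^3 - 4*t^2 - 11*t + 30) = (t - 4)*(t - 2)*(t^2 - 2*t - 15) = (t - 5)*(t - 4)*(t - 2)*(t + 3)
(2) = (v - 4)*(v^2 - 6*v + 5) = (v - 4)*(v - 1)*(v - 5)
(3) = (p - 5)*(p^3 - 2*p^2 - 13*p - 10) = (p - 5)^2*(p^2 + 3*p + 2) = (p - 5)^2*(p + 2)*(p + 1)
(4) = (h - 1)*(h^2 - 5*h + 4) = (h - 1)^2*(h - 4)
(5) = (l - 5)*(l^3 + 2*l^2 - 23*l - 60) = (l - 5)^2*(l^2 + 7*l + 12) = (l - 5)^2*(l + 3)*(l + 4)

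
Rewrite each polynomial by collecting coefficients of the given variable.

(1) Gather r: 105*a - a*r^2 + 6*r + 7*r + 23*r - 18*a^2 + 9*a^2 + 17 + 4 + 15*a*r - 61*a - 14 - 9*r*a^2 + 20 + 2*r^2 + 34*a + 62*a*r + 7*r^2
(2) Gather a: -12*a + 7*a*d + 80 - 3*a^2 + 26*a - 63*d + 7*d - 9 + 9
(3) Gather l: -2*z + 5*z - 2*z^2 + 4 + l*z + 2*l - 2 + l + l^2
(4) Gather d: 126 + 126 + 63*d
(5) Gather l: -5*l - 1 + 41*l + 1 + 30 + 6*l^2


(1) = -9*a^2 + 78*a + r^2*(9 - a) + r*(-9*a^2 + 77*a + 36) + 27
(2) = -3*a^2 + a*(7*d + 14) - 56*d + 80
(3) = l^2 + l*(z + 3) - 2*z^2 + 3*z + 2
(4) = 63*d + 252
(5) = 6*l^2 + 36*l + 30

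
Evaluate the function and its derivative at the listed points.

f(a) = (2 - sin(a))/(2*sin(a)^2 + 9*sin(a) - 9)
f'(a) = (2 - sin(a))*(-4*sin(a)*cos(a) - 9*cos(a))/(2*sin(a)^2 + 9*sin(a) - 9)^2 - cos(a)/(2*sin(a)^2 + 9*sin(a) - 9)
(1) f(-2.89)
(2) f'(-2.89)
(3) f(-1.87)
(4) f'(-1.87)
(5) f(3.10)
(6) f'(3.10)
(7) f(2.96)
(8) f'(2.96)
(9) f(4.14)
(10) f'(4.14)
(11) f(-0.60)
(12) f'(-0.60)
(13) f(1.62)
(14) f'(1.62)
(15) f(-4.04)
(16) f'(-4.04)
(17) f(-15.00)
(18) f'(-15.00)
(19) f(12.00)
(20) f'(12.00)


(1) = -0.20
(2) = 0.05
(3) = -0.19
(4) = -0.00
(5) = -0.23
(6) = 0.13
(7) = -0.25
(8) = 0.19
(9) = -0.19
(10) = 0.00
(11) = -0.19
(12) = -0.02
(13) = 0.50
(14) = 0.19
(15) = -1.66
(16) = 16.19
(17) = -0.19
(18) = 0.01
(19) = -0.19
(20) = -0.02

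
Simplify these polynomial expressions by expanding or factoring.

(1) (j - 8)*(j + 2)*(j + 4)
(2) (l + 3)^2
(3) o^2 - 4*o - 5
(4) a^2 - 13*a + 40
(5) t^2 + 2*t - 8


(1) = j^3 - 2*j^2 - 40*j - 64
(2) = l^2 + 6*l + 9
(3) = (o - 5)*(o + 1)
(4) = (a - 8)*(a - 5)
(5) = (t - 2)*(t + 4)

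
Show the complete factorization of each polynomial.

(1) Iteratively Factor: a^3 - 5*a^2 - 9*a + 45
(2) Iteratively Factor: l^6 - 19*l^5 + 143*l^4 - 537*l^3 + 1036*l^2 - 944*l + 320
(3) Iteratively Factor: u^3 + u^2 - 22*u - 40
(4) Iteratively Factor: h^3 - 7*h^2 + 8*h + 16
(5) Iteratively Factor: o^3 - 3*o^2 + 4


(1) = (a - 3)*(a^2 - 2*a - 15) = (a - 5)*(a - 3)*(a + 3)
(2) = (l - 1)*(l^5 - 18*l^4 + 125*l^3 - 412*l^2 + 624*l - 320) = (l - 4)*(l - 1)*(l^4 - 14*l^3 + 69*l^2 - 136*l + 80) = (l - 4)^2*(l - 1)*(l^3 - 10*l^2 + 29*l - 20) = (l - 4)^3*(l - 1)*(l^2 - 6*l + 5) = (l - 4)^3*(l - 1)^2*(l - 5)
(3) = (u + 4)*(u^2 - 3*u - 10) = (u + 2)*(u + 4)*(u - 5)
(4) = (h + 1)*(h^2 - 8*h + 16) = (h - 4)*(h + 1)*(h - 4)
(5) = (o - 2)*(o^2 - o - 2) = (o - 2)^2*(o + 1)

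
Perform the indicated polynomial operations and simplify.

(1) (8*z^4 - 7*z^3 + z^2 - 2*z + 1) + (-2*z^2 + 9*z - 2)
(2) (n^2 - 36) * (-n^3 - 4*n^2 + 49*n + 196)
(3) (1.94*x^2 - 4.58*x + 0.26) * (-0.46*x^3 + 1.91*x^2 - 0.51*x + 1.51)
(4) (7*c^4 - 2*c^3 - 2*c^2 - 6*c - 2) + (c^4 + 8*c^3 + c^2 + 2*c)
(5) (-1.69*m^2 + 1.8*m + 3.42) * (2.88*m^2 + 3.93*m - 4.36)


(1) = 8*z^4 - 7*z^3 - z^2 + 7*z - 1
(2) = -n^5 - 4*n^4 + 85*n^3 + 340*n^2 - 1764*n - 7056
(3) = -0.8924*x^5 + 5.8122*x^4 - 9.8568*x^3 + 5.7618*x^2 - 7.0484*x + 0.3926
(4) = 8*c^4 + 6*c^3 - c^2 - 4*c - 2
(5) = -4.8672*m^4 - 1.4577*m^3 + 24.292*m^2 + 5.5926*m - 14.9112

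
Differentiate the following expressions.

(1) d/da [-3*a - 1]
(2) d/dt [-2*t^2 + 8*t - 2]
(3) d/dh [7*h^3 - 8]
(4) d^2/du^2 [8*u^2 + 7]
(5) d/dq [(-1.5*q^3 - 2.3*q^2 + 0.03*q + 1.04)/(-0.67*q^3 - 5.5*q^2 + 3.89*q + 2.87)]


(1) = -3
(2) = 8 - 4*t
(3) = 21*h^2
(4) = 16
(5) = (6.709*q^4 - 11.6298*q^3 - 19.6066*q^2 - 1.762*q - 3.9595)/(0.4489*q^6 + 7.37*q^5 + 25.0374*q^4 - 46.6358*q^3 - 16.4379*q^2 + 22.3286*q + 8.2369)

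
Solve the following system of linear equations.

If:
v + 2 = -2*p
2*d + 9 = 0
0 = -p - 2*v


Then:
d = -9/2
p = -4/3
v = 2/3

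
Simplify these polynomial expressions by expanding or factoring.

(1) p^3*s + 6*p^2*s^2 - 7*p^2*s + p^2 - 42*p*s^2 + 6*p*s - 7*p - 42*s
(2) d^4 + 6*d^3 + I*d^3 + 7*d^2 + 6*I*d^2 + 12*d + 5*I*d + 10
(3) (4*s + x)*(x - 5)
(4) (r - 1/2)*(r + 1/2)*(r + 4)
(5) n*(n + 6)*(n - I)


(1) = (p - 7)*(p + 6*s)*(p*s + 1)
(2) = (d + 5)*(d + 2*I)*(-I*d - I)*(I*d + 1)
(3) = 4*s*x - 20*s + x^2 - 5*x
(4) = r^3 + 4*r^2 - r/4 - 1
(5) = n^3 + 6*n^2 - I*n^2 - 6*I*n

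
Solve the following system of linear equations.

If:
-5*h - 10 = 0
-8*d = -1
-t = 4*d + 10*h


Then:
d = 1/8
h = -2
t = 39/2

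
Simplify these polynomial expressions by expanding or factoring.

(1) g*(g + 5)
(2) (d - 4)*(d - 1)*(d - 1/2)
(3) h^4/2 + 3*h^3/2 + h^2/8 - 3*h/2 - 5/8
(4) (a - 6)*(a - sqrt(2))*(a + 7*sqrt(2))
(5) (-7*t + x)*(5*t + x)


(1) = g^2 + 5*g
(2) = d^3 - 11*d^2/2 + 13*d/2 - 2
(3) = (h/2 + 1/2)*(h - 1)*(h + 1/2)*(h + 5/2)
(4) = a^3 - 6*a^2 + 6*sqrt(2)*a^2 - 36*sqrt(2)*a - 14*a + 84
(5) = -35*t^2 - 2*t*x + x^2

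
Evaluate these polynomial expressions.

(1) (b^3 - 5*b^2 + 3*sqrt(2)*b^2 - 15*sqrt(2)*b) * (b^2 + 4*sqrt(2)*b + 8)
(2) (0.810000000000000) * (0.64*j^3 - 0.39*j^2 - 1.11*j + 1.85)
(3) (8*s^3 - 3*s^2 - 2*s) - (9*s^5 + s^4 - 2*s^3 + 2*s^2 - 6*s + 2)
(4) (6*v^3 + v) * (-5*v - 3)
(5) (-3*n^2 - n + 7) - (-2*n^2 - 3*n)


(1) = b^5 - 5*b^4 + 7*sqrt(2)*b^4 - 35*sqrt(2)*b^3 + 32*b^3 - 160*b^2 + 24*sqrt(2)*b^2 - 120*sqrt(2)*b
(2) = 0.5184*j^3 - 0.3159*j^2 - 0.8991*j + 1.4985
(3) = -9*s^5 - s^4 + 10*s^3 - 5*s^2 + 4*s - 2
(4) = -30*v^4 - 18*v^3 - 5*v^2 - 3*v
(5) = -n^2 + 2*n + 7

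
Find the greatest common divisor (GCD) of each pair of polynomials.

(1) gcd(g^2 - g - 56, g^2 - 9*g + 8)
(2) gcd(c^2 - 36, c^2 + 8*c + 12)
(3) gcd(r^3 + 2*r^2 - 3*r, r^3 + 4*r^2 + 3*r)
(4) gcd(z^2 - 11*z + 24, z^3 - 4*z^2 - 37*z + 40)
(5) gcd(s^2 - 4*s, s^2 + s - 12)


(1) = g - 8
(2) = c + 6
(3) = gcd(r*(r - 1)*(r + 3), r*(r + 1)*(r + 3)) = r^2 + 3*r
(4) = gcd((z - 8)*(z - 3), (z - 8)*(z - 1)*(z + 5)) = z - 8
(5) = gcd(s*(s - 4), (s - 3)*(s + 4)) = 1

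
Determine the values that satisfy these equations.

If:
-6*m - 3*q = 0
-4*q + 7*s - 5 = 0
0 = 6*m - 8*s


Then:
m = 20/53
q = -40/53
s = 15/53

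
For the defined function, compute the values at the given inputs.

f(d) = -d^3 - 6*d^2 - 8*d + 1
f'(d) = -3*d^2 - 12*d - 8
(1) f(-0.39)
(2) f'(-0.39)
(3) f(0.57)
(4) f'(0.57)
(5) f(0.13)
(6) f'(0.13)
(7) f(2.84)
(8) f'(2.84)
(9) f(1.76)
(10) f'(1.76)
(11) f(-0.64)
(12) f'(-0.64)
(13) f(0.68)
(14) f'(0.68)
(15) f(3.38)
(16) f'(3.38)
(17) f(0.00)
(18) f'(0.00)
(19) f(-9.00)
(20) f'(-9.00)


(1) = 3.27
(2) = -3.78
(3) = -5.69
(4) = -15.81
(5) = -0.14
(6) = -9.61
(7) = -93.02
(8) = -66.28
(9) = -37.12
(10) = -38.41
(11) = 3.92
(12) = -1.55
(13) = -7.53
(14) = -17.55
(15) = -133.20
(16) = -82.83
(17) = 1.00
(18) = -8.00
(19) = 316.00
(20) = -143.00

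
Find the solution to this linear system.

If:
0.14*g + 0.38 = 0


Then:
g = -2.71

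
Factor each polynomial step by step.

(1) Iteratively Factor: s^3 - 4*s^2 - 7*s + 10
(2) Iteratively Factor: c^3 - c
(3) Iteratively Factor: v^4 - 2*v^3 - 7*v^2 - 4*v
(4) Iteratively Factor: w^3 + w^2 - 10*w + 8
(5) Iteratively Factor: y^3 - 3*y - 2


(1) = (s + 2)*(s^2 - 6*s + 5) = (s - 5)*(s + 2)*(s - 1)
(2) = (c)*(c^2 - 1) = c*(c + 1)*(c - 1)
(3) = (v - 4)*(v^3 + 2*v^2 + v) = v*(v - 4)*(v^2 + 2*v + 1) = v*(v - 4)*(v + 1)*(v + 1)
(4) = (w + 4)*(w^2 - 3*w + 2) = (w - 2)*(w + 4)*(w - 1)
(5) = (y - 2)*(y^2 + 2*y + 1) = (y - 2)*(y + 1)*(y + 1)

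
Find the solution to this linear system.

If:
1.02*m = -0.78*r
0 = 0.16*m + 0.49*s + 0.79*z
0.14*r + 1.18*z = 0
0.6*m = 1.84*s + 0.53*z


Then:
m = 0.00
r = 0.00
s = 0.00
z = 0.00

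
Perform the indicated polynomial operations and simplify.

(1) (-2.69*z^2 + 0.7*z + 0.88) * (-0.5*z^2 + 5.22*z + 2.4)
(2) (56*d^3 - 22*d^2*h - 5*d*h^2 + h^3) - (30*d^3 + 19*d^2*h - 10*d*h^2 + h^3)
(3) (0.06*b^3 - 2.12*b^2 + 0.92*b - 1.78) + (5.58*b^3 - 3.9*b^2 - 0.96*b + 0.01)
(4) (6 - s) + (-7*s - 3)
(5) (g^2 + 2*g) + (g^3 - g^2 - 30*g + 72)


(1) = 1.345*z^4 - 14.3918*z^3 - 3.242*z^2 + 6.2736*z + 2.112
(2) = 26*d^3 - 41*d^2*h + 5*d*h^2
(3) = 5.64*b^3 - 6.02*b^2 - 0.04*b - 1.77
(4) = 3 - 8*s
(5) = g^3 - 28*g + 72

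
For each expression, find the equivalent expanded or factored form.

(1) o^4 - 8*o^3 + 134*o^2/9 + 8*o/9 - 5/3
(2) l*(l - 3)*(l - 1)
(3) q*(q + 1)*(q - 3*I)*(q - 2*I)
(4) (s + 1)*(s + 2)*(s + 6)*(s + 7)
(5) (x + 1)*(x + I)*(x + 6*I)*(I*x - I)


(1) = (o - 5)*(o - 3)*(o - 1/3)*(o + 1/3)
(2) = l^3 - 4*l^2 + 3*l
(3) = q^4 + q^3 - 5*I*q^3 - 6*q^2 - 5*I*q^2 - 6*q
(4) = s^4 + 16*s^3 + 83*s^2 + 152*s + 84
(5) = I*x^4 - 7*x^3 - 7*I*x^2 + 7*x + 6*I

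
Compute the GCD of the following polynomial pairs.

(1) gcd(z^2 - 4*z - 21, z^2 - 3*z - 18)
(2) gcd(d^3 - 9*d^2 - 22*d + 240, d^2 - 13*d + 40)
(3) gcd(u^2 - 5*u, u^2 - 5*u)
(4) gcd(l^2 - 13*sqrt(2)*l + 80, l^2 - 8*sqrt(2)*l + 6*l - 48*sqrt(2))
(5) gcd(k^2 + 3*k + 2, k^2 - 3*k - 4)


(1) = gcd((z - 7)*(z + 3), (z - 6)*(z + 3)) = z + 3
(2) = d - 8
(3) = gcd(u*(u - 5), u*(u - 5)) = u^2 - 5*u
(4) = l - 8*sqrt(2)
(5) = gcd((k + 1)*(k + 2), (k - 4)*(k + 1)) = k + 1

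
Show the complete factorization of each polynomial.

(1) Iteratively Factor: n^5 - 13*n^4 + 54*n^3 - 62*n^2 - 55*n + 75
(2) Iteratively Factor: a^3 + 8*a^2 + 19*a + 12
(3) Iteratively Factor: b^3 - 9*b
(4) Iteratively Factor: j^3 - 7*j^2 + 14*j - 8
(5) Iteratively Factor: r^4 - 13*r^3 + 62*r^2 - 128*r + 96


(1) = (n - 5)*(n^4 - 8*n^3 + 14*n^2 + 8*n - 15) = (n - 5)*(n + 1)*(n^3 - 9*n^2 + 23*n - 15) = (n - 5)^2*(n + 1)*(n^2 - 4*n + 3) = (n - 5)^2*(n - 1)*(n + 1)*(n - 3)
(2) = (a + 1)*(a^2 + 7*a + 12) = (a + 1)*(a + 4)*(a + 3)
(3) = (b + 3)*(b^2 - 3*b) = b*(b + 3)*(b - 3)
(4) = (j - 4)*(j^2 - 3*j + 2) = (j - 4)*(j - 2)*(j - 1)
(5) = (r - 4)*(r^3 - 9*r^2 + 26*r - 24) = (r - 4)*(r - 2)*(r^2 - 7*r + 12) = (r - 4)^2*(r - 2)*(r - 3)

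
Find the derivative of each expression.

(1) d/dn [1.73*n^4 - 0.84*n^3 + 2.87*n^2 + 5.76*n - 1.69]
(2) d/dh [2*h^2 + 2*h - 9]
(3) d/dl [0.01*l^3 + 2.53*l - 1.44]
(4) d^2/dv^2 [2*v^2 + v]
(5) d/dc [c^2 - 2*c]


(1) = 6.92*n^3 - 2.52*n^2 + 5.74*n + 5.76
(2) = 4*h + 2
(3) = 0.03*l^2 + 2.53
(4) = 4
(5) = 2*c - 2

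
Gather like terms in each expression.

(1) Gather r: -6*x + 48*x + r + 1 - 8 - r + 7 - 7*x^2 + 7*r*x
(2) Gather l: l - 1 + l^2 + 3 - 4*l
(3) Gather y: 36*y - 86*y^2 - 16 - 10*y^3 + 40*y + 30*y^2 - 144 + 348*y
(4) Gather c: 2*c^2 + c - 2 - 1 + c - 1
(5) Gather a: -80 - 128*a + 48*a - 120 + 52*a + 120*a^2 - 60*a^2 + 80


(1) = 7*r*x - 7*x^2 + 42*x
(2) = l^2 - 3*l + 2
(3) = -10*y^3 - 56*y^2 + 424*y - 160
(4) = 2*c^2 + 2*c - 4
(5) = 60*a^2 - 28*a - 120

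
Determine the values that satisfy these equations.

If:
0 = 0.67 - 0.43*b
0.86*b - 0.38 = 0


Then:
No Solution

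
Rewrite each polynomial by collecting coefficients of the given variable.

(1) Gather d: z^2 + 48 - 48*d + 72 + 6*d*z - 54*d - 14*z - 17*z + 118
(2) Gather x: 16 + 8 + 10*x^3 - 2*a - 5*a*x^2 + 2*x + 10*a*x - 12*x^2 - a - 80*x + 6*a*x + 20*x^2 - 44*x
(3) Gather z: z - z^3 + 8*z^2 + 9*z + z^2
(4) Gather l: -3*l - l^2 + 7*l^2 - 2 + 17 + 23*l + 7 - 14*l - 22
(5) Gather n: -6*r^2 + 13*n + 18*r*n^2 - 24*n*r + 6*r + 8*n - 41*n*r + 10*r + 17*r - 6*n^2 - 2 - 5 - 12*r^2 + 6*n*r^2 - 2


(1) = d*(6*z - 102) + z^2 - 31*z + 238
(2) = -3*a + 10*x^3 + x^2*(8 - 5*a) + x*(16*a - 122) + 24
(3) = -z^3 + 9*z^2 + 10*z
(4) = 6*l^2 + 6*l
(5) = n^2*(18*r - 6) + n*(6*r^2 - 65*r + 21) - 18*r^2 + 33*r - 9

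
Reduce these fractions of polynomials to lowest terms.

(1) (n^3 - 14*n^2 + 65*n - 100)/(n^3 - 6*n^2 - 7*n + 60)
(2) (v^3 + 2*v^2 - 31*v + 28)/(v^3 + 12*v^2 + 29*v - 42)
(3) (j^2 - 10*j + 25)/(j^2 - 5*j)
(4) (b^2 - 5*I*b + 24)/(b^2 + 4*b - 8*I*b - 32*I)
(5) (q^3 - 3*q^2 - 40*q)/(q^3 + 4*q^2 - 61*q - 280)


(1) = (n - 5)/(n + 3)
(2) = (v - 4)/(v + 6)
(3) = (j - 5)/j
(4) = (b + 3*I)/(b + 4)
(5) = q/(q + 7)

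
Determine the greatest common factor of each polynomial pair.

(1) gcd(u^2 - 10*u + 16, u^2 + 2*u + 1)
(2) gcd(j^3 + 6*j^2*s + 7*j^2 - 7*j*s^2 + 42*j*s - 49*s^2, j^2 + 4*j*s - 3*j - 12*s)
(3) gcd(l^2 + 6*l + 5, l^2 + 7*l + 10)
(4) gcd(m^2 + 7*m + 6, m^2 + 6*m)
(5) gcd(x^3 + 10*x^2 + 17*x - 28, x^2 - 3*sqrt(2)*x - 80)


(1) = gcd((u - 8)*(u - 2), (u + 1)^2) = 1
(2) = 1
(3) = l + 5
(4) = gcd((m + 1)*(m + 6), m*(m + 6)) = m + 6
(5) = gcd((x - 1)*(x + 4)*(x + 7), (x - 8*sqrt(2))*(x + 5*sqrt(2))) = 1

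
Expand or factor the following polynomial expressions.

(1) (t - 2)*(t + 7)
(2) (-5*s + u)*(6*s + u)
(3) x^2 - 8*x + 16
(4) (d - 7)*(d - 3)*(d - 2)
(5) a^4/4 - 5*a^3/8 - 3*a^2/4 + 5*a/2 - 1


(1) = t^2 + 5*t - 14
(2) = -30*s^2 + s*u + u^2
(3) = (x - 4)^2
(4) = d^3 - 12*d^2 + 41*d - 42
(5) = (a/4 + 1/2)*(a - 2)^2*(a - 1/2)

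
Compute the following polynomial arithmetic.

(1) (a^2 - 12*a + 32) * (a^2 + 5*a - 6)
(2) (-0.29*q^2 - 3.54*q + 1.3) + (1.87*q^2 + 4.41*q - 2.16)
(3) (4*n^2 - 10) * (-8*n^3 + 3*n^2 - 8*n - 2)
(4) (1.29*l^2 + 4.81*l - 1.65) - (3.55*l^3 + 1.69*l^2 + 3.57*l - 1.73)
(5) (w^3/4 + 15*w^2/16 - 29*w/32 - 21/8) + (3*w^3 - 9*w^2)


(1) = a^4 - 7*a^3 - 34*a^2 + 232*a - 192
(2) = 1.58*q^2 + 0.87*q - 0.86
(3) = -32*n^5 + 12*n^4 + 48*n^3 - 38*n^2 + 80*n + 20
(4) = -3.55*l^3 - 0.4*l^2 + 1.24*l + 0.08
(5) = 13*w^3/4 - 129*w^2/16 - 29*w/32 - 21/8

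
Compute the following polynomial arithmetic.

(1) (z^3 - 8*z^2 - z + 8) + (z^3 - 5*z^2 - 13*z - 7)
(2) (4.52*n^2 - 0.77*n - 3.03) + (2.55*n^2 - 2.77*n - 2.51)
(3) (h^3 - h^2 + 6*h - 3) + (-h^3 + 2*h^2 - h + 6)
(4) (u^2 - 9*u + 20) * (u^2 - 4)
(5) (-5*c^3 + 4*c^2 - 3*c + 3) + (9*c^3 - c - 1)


(1) = 2*z^3 - 13*z^2 - 14*z + 1
(2) = 7.07*n^2 - 3.54*n - 5.54
(3) = h^2 + 5*h + 3
(4) = u^4 - 9*u^3 + 16*u^2 + 36*u - 80
(5) = 4*c^3 + 4*c^2 - 4*c + 2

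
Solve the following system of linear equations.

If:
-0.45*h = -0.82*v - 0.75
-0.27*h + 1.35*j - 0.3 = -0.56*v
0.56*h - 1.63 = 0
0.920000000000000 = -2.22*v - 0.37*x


Then:
h = 2.91
j = 0.52
v = 0.68
x = -6.58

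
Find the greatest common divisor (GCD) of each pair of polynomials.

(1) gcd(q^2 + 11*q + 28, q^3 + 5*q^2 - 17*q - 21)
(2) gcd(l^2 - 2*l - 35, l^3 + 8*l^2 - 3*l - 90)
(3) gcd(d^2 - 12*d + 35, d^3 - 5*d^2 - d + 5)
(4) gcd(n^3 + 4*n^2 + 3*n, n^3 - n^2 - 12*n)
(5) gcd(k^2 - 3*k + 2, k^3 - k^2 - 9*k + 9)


(1) = gcd((q + 4)*(q + 7), (q - 3)*(q + 1)*(q + 7)) = q + 7
(2) = gcd((l - 7)*(l + 5), (l - 3)*(l + 5)*(l + 6)) = l + 5
(3) = gcd((d - 7)*(d - 5), (d - 5)*(d - 1)*(d + 1)) = d - 5
(4) = gcd(n*(n + 1)*(n + 3), n*(n - 4)*(n + 3)) = n^2 + 3*n
(5) = gcd((k - 2)*(k - 1), (k - 3)*(k - 1)*(k + 3)) = k - 1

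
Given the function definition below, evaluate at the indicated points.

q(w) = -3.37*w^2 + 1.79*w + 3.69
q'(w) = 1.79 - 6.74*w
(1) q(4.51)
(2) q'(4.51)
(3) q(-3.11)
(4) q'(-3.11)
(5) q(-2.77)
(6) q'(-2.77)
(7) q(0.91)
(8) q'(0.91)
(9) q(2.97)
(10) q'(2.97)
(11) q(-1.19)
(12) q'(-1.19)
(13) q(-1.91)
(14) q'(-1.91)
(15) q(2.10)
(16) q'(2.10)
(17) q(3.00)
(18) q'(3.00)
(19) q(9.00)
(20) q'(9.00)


(1) = -56.78
(2) = -28.61
(3) = -34.47
(4) = 22.75
(5) = -27.13
(6) = 20.46
(7) = 2.53
(8) = -4.34
(9) = -20.72
(10) = -18.23
(11) = -3.21
(12) = 9.81
(13) = -12.02
(14) = 14.66
(15) = -7.41
(16) = -12.36
(17) = -21.27
(18) = -18.43
(19) = -253.17
(20) = -58.87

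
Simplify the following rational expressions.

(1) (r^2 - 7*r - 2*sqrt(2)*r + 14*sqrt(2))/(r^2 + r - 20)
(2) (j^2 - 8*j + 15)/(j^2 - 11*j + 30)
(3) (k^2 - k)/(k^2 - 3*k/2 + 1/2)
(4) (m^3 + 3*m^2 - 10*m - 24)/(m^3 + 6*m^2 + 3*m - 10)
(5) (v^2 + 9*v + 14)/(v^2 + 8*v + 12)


(1) = (r^2 + r*(-7 - 2*sqrt(2)) + 14*sqrt(2))/(r^2 + r - 20)
(2) = (j - 3)/(j - 6)
(3) = 2*k/(2*k - 1)
(4) = (m^2 + m - 12)/(m^2 + 4*m - 5)
(5) = (v + 7)/(v + 6)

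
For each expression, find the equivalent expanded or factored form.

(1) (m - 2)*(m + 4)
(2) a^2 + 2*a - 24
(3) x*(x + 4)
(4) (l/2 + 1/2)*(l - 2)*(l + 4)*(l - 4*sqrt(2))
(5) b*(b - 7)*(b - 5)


(1) = m^2 + 2*m - 8
(2) = (a - 4)*(a + 6)
(3) = x^2 + 4*x
(4) = l^4/2 - 2*sqrt(2)*l^3 + 3*l^3/2 - 6*sqrt(2)*l^2 - 3*l^2 - 4*l + 12*sqrt(2)*l + 16*sqrt(2)
(5) = b^3 - 12*b^2 + 35*b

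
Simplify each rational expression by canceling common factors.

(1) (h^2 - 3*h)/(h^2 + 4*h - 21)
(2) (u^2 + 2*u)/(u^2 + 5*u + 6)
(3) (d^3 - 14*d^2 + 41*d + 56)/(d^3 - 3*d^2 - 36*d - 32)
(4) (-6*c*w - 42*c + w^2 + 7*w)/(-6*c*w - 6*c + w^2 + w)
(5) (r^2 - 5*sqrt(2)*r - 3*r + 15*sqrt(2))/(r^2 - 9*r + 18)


(1) = h/(h + 7)
(2) = u/(u + 3)
(3) = (d - 7)/(d + 4)
(4) = (w + 7)/(w + 1)
(5) = (r - 5*sqrt(2))/(r - 6)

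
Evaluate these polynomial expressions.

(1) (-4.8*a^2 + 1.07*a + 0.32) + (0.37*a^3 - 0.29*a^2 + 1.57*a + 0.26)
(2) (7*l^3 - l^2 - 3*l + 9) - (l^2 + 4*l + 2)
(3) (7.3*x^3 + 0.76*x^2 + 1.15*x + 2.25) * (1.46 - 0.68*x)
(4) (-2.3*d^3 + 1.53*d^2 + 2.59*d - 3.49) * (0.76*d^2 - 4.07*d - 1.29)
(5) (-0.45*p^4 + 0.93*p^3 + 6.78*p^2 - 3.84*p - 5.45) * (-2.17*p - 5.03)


(1) = 0.37*a^3 - 5.09*a^2 + 2.64*a + 0.58
(2) = 7*l^3 - 2*l^2 - 7*l + 7
(3) = -4.964*x^4 + 10.1412*x^3 + 0.3276*x^2 + 0.149*x + 3.285
(4) = -1.748*d^5 + 10.5238*d^4 - 1.2917*d^3 - 15.1674*d^2 + 10.8632*d + 4.5021
(5) = 0.9765*p^5 + 0.2454*p^4 - 19.3905*p^3 - 25.7706*p^2 + 31.1417*p + 27.4135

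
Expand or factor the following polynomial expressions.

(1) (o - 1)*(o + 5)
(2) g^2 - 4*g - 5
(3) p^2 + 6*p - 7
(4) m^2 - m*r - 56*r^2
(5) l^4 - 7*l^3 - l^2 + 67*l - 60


(1) = o^2 + 4*o - 5
(2) = (g - 5)*(g + 1)
(3) = (p - 1)*(p + 7)
(4) = (m - 8*r)*(m + 7*r)
(5) = (l - 5)*(l - 4)*(l - 1)*(l + 3)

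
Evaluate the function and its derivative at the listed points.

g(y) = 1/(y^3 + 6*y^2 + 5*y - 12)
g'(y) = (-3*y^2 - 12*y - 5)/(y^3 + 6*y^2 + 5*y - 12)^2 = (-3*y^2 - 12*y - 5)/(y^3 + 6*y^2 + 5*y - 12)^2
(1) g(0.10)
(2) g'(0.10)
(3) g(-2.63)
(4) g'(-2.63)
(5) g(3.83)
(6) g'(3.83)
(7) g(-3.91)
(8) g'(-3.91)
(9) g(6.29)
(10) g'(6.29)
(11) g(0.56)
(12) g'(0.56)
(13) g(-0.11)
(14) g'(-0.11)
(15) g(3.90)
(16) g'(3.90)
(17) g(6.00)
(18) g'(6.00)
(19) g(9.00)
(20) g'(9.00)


(1) = -0.09
(2) = -0.05
(3) = -0.54
(4) = 1.72
(5) = 0.01
(6) = -0.00
(7) = 2.49
(8) = -24.39
(9) = 0.00
(10) = -0.00
(11) = -0.14
(12) = -0.25
(13) = -0.08
(14) = -0.02
(15) = 0.01
(16) = -0.00
(17) = 0.00
(18) = -0.00
(19) = 0.00
(20) = -0.00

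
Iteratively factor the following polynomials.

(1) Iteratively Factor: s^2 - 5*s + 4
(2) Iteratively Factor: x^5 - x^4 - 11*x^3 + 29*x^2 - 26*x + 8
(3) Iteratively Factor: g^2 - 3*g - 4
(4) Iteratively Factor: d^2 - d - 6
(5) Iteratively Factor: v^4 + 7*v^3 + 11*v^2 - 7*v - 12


(1) = (s - 1)*(s - 4)
(2) = (x + 4)*(x^4 - 5*x^3 + 9*x^2 - 7*x + 2) = (x - 1)*(x + 4)*(x^3 - 4*x^2 + 5*x - 2) = (x - 1)^2*(x + 4)*(x^2 - 3*x + 2) = (x - 1)^3*(x + 4)*(x - 2)
(3) = (g - 4)*(g + 1)
(4) = (d - 3)*(d + 2)
(5) = (v + 4)*(v^3 + 3*v^2 - v - 3) = (v - 1)*(v + 4)*(v^2 + 4*v + 3) = (v - 1)*(v + 3)*(v + 4)*(v + 1)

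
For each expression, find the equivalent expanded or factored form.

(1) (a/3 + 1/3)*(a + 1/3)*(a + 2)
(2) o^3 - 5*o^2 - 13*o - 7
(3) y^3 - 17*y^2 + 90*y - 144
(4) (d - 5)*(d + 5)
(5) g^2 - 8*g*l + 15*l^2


(1) = a^3/3 + 10*a^2/9 + a + 2/9
(2) = (o - 7)*(o + 1)^2
(3) = (y - 8)*(y - 6)*(y - 3)
(4) = d^2 - 25
(5) = (g - 5*l)*(g - 3*l)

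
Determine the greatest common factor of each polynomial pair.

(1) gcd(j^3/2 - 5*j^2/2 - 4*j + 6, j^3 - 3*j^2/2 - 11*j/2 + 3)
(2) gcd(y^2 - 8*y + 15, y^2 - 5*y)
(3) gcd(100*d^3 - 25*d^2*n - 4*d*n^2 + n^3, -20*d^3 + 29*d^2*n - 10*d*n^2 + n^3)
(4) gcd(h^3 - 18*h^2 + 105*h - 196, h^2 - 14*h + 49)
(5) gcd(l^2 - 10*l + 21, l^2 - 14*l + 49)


(1) = gcd((j/2 + 1)*(j - 6)*(j - 1), (j - 3)*(j - 1/2)*(j + 2)) = j + 2
(2) = y - 5
(3) = 20*d^2 - 9*d*n + n^2
(4) = gcd((h - 7)^2*(h - 4), (h - 7)^2) = h^2 - 14*h + 49
(5) = l - 7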